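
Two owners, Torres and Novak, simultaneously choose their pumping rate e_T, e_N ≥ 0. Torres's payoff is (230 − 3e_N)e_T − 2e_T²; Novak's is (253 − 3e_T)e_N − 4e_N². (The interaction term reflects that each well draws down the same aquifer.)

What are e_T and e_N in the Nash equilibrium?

Expanding Torres's payoff: 230e_T − 3e_Ne_T − 2e_T².
∂π/∂e_T = 230 − 3e_N − 4e_T = 0, so e_T = 57.5 − 0.75e_N.
Likewise for Novak: e_N = 31.625 − 0.375e_T.
Plugging e_N into Torres's best response: e_T = 57.5 − 0.75(31.625 − 0.375e_T) ⇒ (23/32)e_T = 1081/32, so e_T = 47.
Then e_N = 31.625 − 0.375·47 = 14.

47, 14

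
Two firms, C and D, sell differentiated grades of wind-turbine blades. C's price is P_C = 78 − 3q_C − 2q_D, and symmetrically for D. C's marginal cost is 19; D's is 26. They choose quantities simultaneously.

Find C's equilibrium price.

42.4375

Firm C's profit: π = q_C(78 − 3q_C − 2q_D) − 19q_C.
∂π/∂q_C = 59 − 6q_C − 2q_D = 0 ⇒ q_C = 59/6 − (1/3)q_D.
Similarly q_D = 26/3 − (1/3)q_C.
Solving the two reaction functions simultaneously: (1 − (−1/3)(−1/3))q_C = 59/6 − (1/3)·(26/3), so (8/9)q_C = 125/18 and q_C = 7.8125.
Then q_D = 26/3 − (1/3)·7.8125 = 6.0625.
P_C = 78 − 3·7.8125 − 2·6.0625 = 42.4375.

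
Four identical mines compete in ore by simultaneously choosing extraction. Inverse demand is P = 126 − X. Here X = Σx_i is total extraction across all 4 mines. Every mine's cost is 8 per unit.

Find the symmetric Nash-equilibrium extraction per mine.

23.6

A representative mine's profit is π_i = x_i(126 − X) − 8x_i, with X = x_i + Σ_{j≠i} x_j.
First-order condition: 118 − 2x_i − Σ_{j≠i} x_j = 0.
Imposing symmetry (x_j = x for all j) turns Σ_{j≠i} x_j into 3x, so 118 = 5x and x = 23.6.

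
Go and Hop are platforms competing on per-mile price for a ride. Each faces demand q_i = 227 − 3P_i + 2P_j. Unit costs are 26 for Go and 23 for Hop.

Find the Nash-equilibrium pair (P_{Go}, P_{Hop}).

75.6875, 74.5625

Go's profit: π = (P_{Go} − 26)(227 − 3P_{Go} + 2P_{Hop}).
∂π/∂P_{Go} = 305 − 6P_{Go} + 2P_{Hop} = 0 ⇒ P_{Go} = 305/6 + (1/3)P_{Hop}.
Similarly P_{Hop} = 148/3 + (1/3)P_{Go}.
Solving the two reaction functions simultaneously: (1 − (1/3)(1/3))P_{Go} = 305/6 + (1/3)·(148/3), so (8/9)P_{Go} = 1211/18 and P_{Go} = 75.6875.
Then P_{Hop} = 148/3 + (1/3)·75.6875 = 74.5625.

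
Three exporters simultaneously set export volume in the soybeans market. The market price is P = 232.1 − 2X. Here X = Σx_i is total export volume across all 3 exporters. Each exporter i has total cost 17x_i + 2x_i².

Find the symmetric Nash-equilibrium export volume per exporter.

A representative exporter's profit is π_i = x_i(232.1 − 2X) − 17x_i − 2x_i², with X = x_i + Σ_{j≠i} x_j.
First-order condition: 215.1 − 8x_i − 2Σ_{j≠i} x_j = 0.
In a symmetric equilibrium every exporter chooses the same x, so Σ_{j≠i} x_j = 2x. The condition becomes 215.1 − 12x = 0, giving x = 215.1/12 = 17.925.

17.925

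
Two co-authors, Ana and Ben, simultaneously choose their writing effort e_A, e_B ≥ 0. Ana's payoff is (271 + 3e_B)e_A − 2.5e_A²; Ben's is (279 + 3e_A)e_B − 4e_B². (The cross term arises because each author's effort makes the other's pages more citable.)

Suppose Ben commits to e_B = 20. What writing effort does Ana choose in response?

Expanding Ana's payoff: 271e_A + 3e_Be_A − 2.5e_A².
∂π/∂e_A = 271 + 3e_B − 5e_A = 0, so e_A = 54.2 + 0.6e_B.
At e_B = 20: e_A = 54.2 + 0.6·20 = 66.2.

66.2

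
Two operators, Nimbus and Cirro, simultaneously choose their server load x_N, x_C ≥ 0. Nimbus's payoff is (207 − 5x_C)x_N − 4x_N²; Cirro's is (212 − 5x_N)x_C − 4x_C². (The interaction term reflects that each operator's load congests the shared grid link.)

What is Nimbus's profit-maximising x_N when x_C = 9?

20.25

Expanding Nimbus's payoff: 207x_N − 5x_Cx_N − 4x_N².
∂π/∂x_N = 207 − 5x_C − 8x_N = 0, so x_N = 25.875 − 0.625x_C.
At x_C = 9: x_N = 25.875 − 0.625·9 = 20.25.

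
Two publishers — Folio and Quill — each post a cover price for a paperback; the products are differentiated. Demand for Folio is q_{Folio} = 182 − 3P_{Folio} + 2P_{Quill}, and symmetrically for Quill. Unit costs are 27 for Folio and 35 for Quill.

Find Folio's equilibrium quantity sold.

Folio's profit: π = (P_{Folio} − 27)(182 − 3P_{Folio} + 2P_{Quill}).
∂π/∂P_{Folio} = 263 − 6P_{Folio} + 2P_{Quill} = 0 ⇒ P_{Folio} = 263/6 + (1/3)P_{Quill}.
Similarly P_{Quill} = 287/6 + (1/3)P_{Folio}.
Solving the two reaction functions simultaneously: (1 − (1/3)(1/3))P_{Folio} = 263/6 + (1/3)·(287/6), so (8/9)P_{Folio} = 538/9 and P_{Folio} = 67.25.
Then P_{Quill} = 287/6 + (1/3)·67.25 = 70.25.
q_{Folio} = 182 − 3·67.25 + 2·70.25 = 120.75.

120.75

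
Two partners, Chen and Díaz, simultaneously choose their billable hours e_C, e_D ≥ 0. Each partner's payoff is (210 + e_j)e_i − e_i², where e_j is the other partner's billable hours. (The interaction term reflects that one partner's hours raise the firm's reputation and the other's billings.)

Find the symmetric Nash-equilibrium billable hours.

Chen's payoff is (210 + e_D)e_C − e_C².
∂π/∂e_C = 210 + e_D − 2e_C = 0, so e_C = 105 + 0.5e_D.
Setting e_C = e_D in the reaction function: e_C = 105 + 0.5e_C, so e_C = 105 / 0.5 = 210.

210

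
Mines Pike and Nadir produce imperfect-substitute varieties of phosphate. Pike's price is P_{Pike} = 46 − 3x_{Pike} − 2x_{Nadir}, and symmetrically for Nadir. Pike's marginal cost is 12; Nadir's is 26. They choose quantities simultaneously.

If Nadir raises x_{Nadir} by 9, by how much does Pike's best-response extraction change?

Mine Pike's profit: π = x_{Pike}(46 − 3x_{Pike} − 2x_{Nadir}) − 12x_{Pike}.
∂π/∂x_{Pike} = 34 − 6x_{Pike} − 2x_{Nadir} = 0 ⇒ x_{Pike} = 17/3 − (1/3)x_{Nadir}.
The reaction-function slope is −1/3, so a 9-unit rise in x_{Nadir} moves x_{Pike} by −1/3 × 9 = −3. Pike's best response falls — the actions are strategic substitutes.

-3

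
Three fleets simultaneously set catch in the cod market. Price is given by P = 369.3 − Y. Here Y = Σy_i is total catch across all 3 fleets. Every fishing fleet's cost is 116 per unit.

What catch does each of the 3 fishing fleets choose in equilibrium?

63.325

A representative fishing fleet's profit is π_i = y_i(369.3 − Y) − 116y_i, with Y = y_i + Σ_{j≠i} y_j.
First-order condition: 253.3 − 2y_i − Σ_{j≠i} y_j = 0.
In a symmetric equilibrium every fishing fleet chooses the same y, so Σ_{j≠i} y_j = 2y. The condition becomes 253.3 − 4y = 0, giving y = 253.3/4 = 63.325.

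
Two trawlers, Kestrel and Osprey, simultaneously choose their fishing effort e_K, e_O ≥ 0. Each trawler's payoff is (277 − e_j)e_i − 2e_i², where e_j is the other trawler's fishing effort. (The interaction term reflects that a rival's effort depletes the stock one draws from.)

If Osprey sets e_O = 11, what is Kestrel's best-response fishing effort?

66.5

Kestrel's payoff is (277 − e_O)e_K − 2e_K².
∂π/∂e_K = 277 − e_O − 4e_K = 0, so e_K = 69.25 − 0.25e_O.
At e_O = 11: e_K = 69.25 − 0.25·11 = 66.5.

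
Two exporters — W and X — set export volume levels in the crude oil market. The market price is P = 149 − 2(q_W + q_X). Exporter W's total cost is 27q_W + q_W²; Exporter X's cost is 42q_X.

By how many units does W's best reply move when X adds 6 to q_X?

-2

Exporter W's profit: π = q_W(149 − 2(q_W + q_X)) − 27q_W − q_W².
∂π/∂q_W = 122 − 6q_W − 2q_X = 0, so q_W = 61/3 − (1/3)q_X.
The reaction-function slope is −1/3, so a 6-unit rise in q_X moves q_W by −1/3 × 6 = −2. W's best response falls — the actions are strategic substitutes.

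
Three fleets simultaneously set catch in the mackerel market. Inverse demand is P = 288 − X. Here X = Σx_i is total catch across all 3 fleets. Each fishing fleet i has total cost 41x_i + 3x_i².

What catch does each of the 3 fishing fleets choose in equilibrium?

24.7

A representative fishing fleet's profit is π_i = x_i(288 − X) − 41x_i − 3x_i², with X = x_i + Σ_{j≠i} x_j.
First-order condition: 247 − 8x_i − Σ_{j≠i} x_j = 0.
Imposing symmetry (x_j = x for all j) turns Σ_{j≠i} x_j into 2x, so 247 = 10x and x = 24.7.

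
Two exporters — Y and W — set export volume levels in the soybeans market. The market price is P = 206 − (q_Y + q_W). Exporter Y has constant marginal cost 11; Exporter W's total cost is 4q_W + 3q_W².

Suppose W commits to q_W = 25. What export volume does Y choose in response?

Exporter Y's profit: π = q_Y(206 − (q_Y + q_W)) − 11q_Y.
∂π/∂q_Y = 195 − 2q_Y − q_W = 0, so q_Y = 97.5 − 0.5q_W.
At q_W = 25: q_Y = 97.5 − 0.5·25 = 85.

85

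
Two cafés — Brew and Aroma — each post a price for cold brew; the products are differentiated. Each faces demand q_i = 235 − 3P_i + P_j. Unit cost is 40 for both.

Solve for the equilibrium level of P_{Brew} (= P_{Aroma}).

71

Brew's profit: π = (P_{Brew} − 40)(235 − 3P_{Brew} + P_{Aroma}).
∂π/∂P_{Brew} = 355 − 6P_{Brew} + P_{Aroma} = 0 ⇒ P_{Brew} = 355/6 + (1/6)P_{Aroma}.
The game is symmetric, so in equilibrium P_{Aroma} = P_{Brew}: the reaction function gives (5/6)P_{Brew} = 355/6, hence P_{Brew} = 71.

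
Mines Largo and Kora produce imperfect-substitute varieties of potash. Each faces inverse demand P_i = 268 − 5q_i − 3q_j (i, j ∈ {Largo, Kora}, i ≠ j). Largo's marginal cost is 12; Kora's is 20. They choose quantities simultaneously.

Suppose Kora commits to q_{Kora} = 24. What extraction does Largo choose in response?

18.4

Mine Largo's profit: π = q_{Largo}(268 − 5q_{Largo} − 3q_{Kora}) − 12q_{Largo}.
∂π/∂q_{Largo} = 256 − 10q_{Largo} − 3q_{Kora} = 0 ⇒ q_{Largo} = 25.6 − 0.3q_{Kora}.
At q_{Kora} = 24: q_{Largo} = 25.6 − 0.3·24 = 18.4.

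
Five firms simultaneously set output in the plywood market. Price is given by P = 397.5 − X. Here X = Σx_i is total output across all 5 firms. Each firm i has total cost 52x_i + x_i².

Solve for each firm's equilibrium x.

A representative firm's profit is π_i = x_i(397.5 − X) − 52x_i − x_i², with X = x_i + Σ_{j≠i} x_j.
First-order condition: 345.5 − 4x_i − Σ_{j≠i} x_j = 0.
In a symmetric equilibrium every firm chooses the same x, so Σ_{j≠i} x_j = 4x. The condition becomes 345.5 − 8x = 0, giving x = 345.5/8 = 43.1875.

43.1875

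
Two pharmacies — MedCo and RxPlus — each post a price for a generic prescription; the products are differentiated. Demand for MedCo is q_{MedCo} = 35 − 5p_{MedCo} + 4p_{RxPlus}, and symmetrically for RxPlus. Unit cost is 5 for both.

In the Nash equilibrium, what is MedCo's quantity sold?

25

MedCo's profit: π = (p_{MedCo} − 5)(35 − 5p_{MedCo} + 4p_{RxPlus}).
∂π/∂p_{MedCo} = 60 − 10p_{MedCo} + 4p_{RxPlus} = 0 ⇒ p_{MedCo} = 6 + 0.4p_{RxPlus}.
By symmetry p_{RxPlus} = p_{MedCo}; substituting into the reaction function, 0.6p_{MedCo} = 6 and p_{MedCo} = 10.
q_{MedCo} = 35 − 5·10 + 4·10 = 25.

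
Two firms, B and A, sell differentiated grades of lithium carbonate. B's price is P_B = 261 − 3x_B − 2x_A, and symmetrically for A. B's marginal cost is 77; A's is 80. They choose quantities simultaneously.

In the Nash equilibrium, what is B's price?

Firm B's profit: π = x_B(261 − 3x_B − 2x_A) − 77x_B.
∂π/∂x_B = 184 − 6x_B − 2x_A = 0 ⇒ x_B = 92/3 − (1/3)x_A.
Similarly x_A = 181/6 − (1/3)x_B.
Solving the two reaction functions simultaneously: (1 − (−1/3)(−1/3))x_B = 92/3 − (1/3)·(181/6), so (8/9)x_B = 371/18 and x_B = 23.1875.
Then x_A = 181/6 − (1/3)·23.1875 = 22.4375.
P_B = 261 − 3·23.1875 − 2·22.4375 = 146.5625.

146.5625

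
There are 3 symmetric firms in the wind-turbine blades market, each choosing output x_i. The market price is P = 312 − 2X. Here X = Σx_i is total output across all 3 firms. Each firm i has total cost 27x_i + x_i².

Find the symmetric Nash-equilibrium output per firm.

28.5

A representative firm's profit is π_i = x_i(312 − 2X) − 27x_i − x_i², with X = x_i + Σ_{j≠i} x_j.
First-order condition: 285 − 6x_i − 2Σ_{j≠i} x_j = 0.
Imposing symmetry (x_j = x for all j) turns Σ_{j≠i} x_j into 2x, so 285 = 10x and x = 28.5.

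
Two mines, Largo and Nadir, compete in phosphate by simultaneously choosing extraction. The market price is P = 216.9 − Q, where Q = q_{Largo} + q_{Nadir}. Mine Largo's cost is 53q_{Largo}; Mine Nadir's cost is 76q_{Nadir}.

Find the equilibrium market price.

115.3

Mine Largo's profit: π = q_{Largo}(216.9 − (q_{Largo} + q_{Nadir})) − 53q_{Largo}.
∂π/∂q_{Largo} = 163.9 − 2q_{Largo} − q_{Nadir} = 0, so q_{Largo} = 81.95 − 0.5q_{Nadir}.
By the same steps for Nadir: q_{Nadir} = 70.45 − 0.5q_{Largo}.
Plugging q_{Nadir} into Largo's best response: q_{Largo} = 81.95 − 0.5(70.45 − 0.5q_{Largo}) ⇒ 0.75q_{Largo} = 46.725, so q_{Largo} = 62.3.
Then q_{Nadir} = 70.45 − 0.5·62.3 = 39.3.
Equilibrium price: P = 216.9 − 101.6 = 115.3.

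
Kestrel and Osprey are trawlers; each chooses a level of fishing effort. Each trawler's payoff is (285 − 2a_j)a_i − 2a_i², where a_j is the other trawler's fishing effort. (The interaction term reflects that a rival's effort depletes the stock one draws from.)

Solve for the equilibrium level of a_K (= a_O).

47.5

Kestrel's payoff is (285 − 2a_O)a_K − 2a_K².
∂π/∂a_K = 285 − 2a_O − 4a_K = 0, so a_K = 71.25 − 0.5a_O.
By symmetry a_O = a_K; substituting into the reaction function, 1.5a_K = 71.25 and a_K = 47.5.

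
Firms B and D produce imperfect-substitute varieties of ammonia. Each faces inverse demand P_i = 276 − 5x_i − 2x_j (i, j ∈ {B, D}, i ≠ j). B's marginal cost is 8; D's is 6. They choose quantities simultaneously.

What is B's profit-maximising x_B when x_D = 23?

22.2

Firm B's profit: π = x_B(276 − 5x_B − 2x_D) − 8x_B.
∂π/∂x_B = 268 − 10x_B − 2x_D = 0 ⇒ x_B = 26.8 − 0.2x_D.
At x_D = 23: x_B = 26.8 − 0.2·23 = 22.2.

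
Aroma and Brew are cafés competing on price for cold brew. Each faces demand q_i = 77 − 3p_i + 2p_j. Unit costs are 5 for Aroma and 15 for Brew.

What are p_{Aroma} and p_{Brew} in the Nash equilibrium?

24.875, 28.625

Aroma's profit: π = (p_{Aroma} − 5)(77 − 3p_{Aroma} + 2p_{Brew}).
∂π/∂p_{Aroma} = 92 − 6p_{Aroma} + 2p_{Brew} = 0 ⇒ p_{Aroma} = 46/3 + (1/3)p_{Brew}.
Similarly p_{Brew} = 61/3 + (1/3)p_{Aroma}.
Substituting the second reaction function into the first: p_{Aroma} = 46/3 + (1/3)(61/3 + (1/3)p_{Aroma}), which gives (8/9)p_{Aroma} = 199/9 ⇒ p_{Aroma} = 24.875.
Then p_{Brew} = 61/3 + (1/3)·24.875 = 28.625.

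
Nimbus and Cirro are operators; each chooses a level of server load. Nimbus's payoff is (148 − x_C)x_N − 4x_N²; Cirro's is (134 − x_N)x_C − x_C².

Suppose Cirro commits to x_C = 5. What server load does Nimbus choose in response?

Expanding Nimbus's payoff: 148x_N − x_Cx_N − 4x_N².
∂π/∂x_N = 148 − x_C − 8x_N = 0, so x_N = 18.5 − 0.125x_C.
At x_C = 5: x_N = 18.5 − 0.125·5 = 17.875.

17.875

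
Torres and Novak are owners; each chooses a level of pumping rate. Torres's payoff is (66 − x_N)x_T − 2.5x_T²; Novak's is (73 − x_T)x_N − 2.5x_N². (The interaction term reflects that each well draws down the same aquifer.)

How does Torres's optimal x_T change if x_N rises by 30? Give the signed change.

-6

Expanding Torres's payoff: 66x_T − x_Nx_T − 2.5x_T².
∂π/∂x_T = 66 − x_N − 5x_T = 0, so x_T = 13.2 − 0.2x_N.
The reaction-function slope is −0.2, so a 30-unit rise in x_N moves x_T by −0.2 × 30 = −6. Torres's best response falls — the actions are strategic substitutes.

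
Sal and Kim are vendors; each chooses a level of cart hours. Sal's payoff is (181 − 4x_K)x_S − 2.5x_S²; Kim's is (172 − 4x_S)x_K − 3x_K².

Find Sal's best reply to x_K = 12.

26.6

Expanding Sal's payoff: 181x_S − 4x_Kx_S − 2.5x_S².
∂π/∂x_S = 181 − 4x_K − 5x_S = 0, so x_S = 36.2 − 0.8x_K.
At x_K = 12: x_S = 36.2 − 0.8·12 = 26.6.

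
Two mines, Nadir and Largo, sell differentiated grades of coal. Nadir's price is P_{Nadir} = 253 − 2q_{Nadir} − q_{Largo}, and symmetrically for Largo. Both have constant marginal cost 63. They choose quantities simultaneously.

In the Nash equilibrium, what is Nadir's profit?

2888

Mine Nadir's profit: π = q_{Nadir}(253 − 2q_{Nadir} − q_{Largo}) − 63q_{Nadir}.
∂π/∂q_{Nadir} = 190 − 4q_{Nadir} − q_{Largo} = 0 ⇒ q_{Nadir} = 47.5 − 0.25q_{Largo}.
The game is symmetric, so in equilibrium q_{Largo} = q_{Nadir}: the reaction function gives 1.25q_{Nadir} = 47.5, hence q_{Nadir} = 38.
P_{Nadir} = 253 − 2·38 − 38 = 139.
Profit = (139 − 63)·38 = 2888.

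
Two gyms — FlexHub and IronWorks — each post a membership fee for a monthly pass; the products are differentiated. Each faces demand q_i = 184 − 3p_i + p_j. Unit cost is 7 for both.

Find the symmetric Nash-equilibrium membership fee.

41

FlexHub's profit: π = (p_{FlexHub} − 7)(184 − 3p_{FlexHub} + p_{IronWorks}).
∂π/∂p_{FlexHub} = 205 − 6p_{FlexHub} + p_{IronWorks} = 0 ⇒ p_{FlexHub} = 205/6 + (1/6)p_{IronWorks}.
Setting p_{FlexHub} = p_{IronWorks} in the reaction function: p_{FlexHub} = 205/6 + (1/6)p_{FlexHub}, so p_{FlexHub} = (205/6) / (5/6) = 41.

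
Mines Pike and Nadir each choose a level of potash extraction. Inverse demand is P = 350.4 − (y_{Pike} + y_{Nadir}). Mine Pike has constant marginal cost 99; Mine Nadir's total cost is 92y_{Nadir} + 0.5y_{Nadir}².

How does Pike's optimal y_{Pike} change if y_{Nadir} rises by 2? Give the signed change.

Mine Pike's profit: π = y_{Pike}(350.4 − (y_{Pike} + y_{Nadir})) − 99y_{Pike}.
∂π/∂y_{Pike} = 251.4 − 2y_{Pike} − y_{Nadir} = 0, so y_{Pike} = 125.7 − 0.5y_{Nadir}.
The reaction-function slope is −0.5, so a 2-unit rise in y_{Nadir} moves y_{Pike} by −0.5 × 2 = −1. Pike's best response falls — the actions are strategic substitutes.

-1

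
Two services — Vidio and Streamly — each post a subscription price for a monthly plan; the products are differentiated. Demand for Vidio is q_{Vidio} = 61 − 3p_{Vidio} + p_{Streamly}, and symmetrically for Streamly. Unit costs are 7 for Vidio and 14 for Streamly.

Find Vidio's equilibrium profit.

300

Vidio's profit: π = (p_{Vidio} − 7)(61 − 3p_{Vidio} + p_{Streamly}).
∂π/∂p_{Vidio} = 82 − 6p_{Vidio} + p_{Streamly} = 0 ⇒ p_{Vidio} = 41/3 + (1/6)p_{Streamly}.
Similarly p_{Streamly} = 103/6 + (1/6)p_{Vidio}.
Plugging p_{Streamly} into Vidio's best response: p_{Vidio} = 41/3 + (1/6)(103/6 + (1/6)p_{Vidio}) ⇒ (35/36)p_{Vidio} = 595/36, so p_{Vidio} = 17.
Then p_{Streamly} = 103/6 + (1/6)·17 = 20.
q_{Vidio} = 61 − 3·17 + 20 = 30.
Profit = (17 − 7)·30 = 300.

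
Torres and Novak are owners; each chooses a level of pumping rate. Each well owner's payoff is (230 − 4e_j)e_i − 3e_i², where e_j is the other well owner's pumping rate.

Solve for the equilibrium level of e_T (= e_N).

23

Torres's payoff is (230 − 4e_N)e_T − 3e_T².
∂π/∂e_T = 230 − 4e_N − 6e_T = 0, so e_T = 115/3 − (2/3)e_N.
Setting e_T = e_N in the reaction function: e_T = 115/3 − (2/3)e_T, so e_T = (115/3) / (5/3) = 23.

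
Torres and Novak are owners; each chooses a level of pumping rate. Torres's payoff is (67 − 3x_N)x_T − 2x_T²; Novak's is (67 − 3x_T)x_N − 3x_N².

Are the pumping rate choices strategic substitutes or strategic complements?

Expanding Torres's payoff: 67x_T − 3x_Nx_T − 2x_T².
∂π/∂x_T = 67 − 3x_N − 4x_T = 0, so x_T = 16.75 − 0.75x_N.
The best-response slope dx_T/dx_N = −0.75 < 0: the reaction function is downward-sloping, so the choices are strategic substitutes.

strategic substitutes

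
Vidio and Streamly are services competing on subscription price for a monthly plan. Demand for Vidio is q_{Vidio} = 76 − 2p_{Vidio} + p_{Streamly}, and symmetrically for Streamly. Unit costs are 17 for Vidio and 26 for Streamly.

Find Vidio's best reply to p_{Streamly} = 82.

48

Vidio's profit: π = (p_{Vidio} − 17)(76 − 2p_{Vidio} + p_{Streamly}).
∂π/∂p_{Vidio} = 110 − 4p_{Vidio} + p_{Streamly} = 0 ⇒ p_{Vidio} = 27.5 + 0.25p_{Streamly}.
At p_{Streamly} = 82: p_{Vidio} = 27.5 + 0.25·82 = 48.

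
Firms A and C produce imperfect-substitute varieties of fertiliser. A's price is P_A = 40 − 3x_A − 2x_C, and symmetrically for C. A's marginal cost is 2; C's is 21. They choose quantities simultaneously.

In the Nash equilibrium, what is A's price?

19.8125

Firm A's profit: π = x_A(40 − 3x_A − 2x_C) − 2x_A.
∂π/∂x_A = 38 − 6x_A − 2x_C = 0 ⇒ x_A = 19/3 − (1/3)x_C.
Similarly x_C = 19/6 − (1/3)x_A.
Plugging x_C into A's best response: x_A = 19/3 − (1/3)(19/6 − (1/3)x_A) ⇒ (8/9)x_A = 95/18, so x_A = 5.9375.
Then x_C = 19/6 − (1/3)·5.9375 = 1.1875.
P_A = 40 − 3·5.9375 − 2·1.1875 = 19.8125.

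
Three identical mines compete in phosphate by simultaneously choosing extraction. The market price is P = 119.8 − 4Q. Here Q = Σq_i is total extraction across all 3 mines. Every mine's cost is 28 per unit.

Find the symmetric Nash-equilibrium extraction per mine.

5.7375

A representative mine's profit is π_i = q_i(119.8 − 4Q) − 28q_i, with Q = q_i + Σ_{j≠i} q_j.
First-order condition: 91.8 − 8q_i − 4Σ_{j≠i} q_j = 0.
Imposing symmetry (q_j = q for all j) turns Σ_{j≠i} q_j into 2q, so 91.8 = 16q and q = 5.7375.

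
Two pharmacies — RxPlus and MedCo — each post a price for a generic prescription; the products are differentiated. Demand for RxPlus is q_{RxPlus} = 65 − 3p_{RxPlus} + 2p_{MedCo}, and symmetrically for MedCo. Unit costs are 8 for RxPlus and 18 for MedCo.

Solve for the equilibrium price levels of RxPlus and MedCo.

24.125, 27.875

RxPlus's profit: π = (p_{RxPlus} − 8)(65 − 3p_{RxPlus} + 2p_{MedCo}).
∂π/∂p_{RxPlus} = 89 − 6p_{RxPlus} + 2p_{MedCo} = 0 ⇒ p_{RxPlus} = 89/6 + (1/3)p_{MedCo}.
Similarly p_{MedCo} = 119/6 + (1/3)p_{RxPlus}.
Plugging p_{MedCo} into RxPlus's best response: p_{RxPlus} = 89/6 + (1/3)(119/6 + (1/3)p_{RxPlus}) ⇒ (8/9)p_{RxPlus} = 193/9, so p_{RxPlus} = 24.125.
Then p_{MedCo} = 119/6 + (1/3)·24.125 = 27.875.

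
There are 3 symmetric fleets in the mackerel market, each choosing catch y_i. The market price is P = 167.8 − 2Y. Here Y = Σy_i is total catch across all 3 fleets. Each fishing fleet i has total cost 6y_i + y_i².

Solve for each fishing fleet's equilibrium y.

16.18

A representative fishing fleet's profit is π_i = y_i(167.8 − 2Y) − 6y_i − y_i², with Y = y_i + Σ_{j≠i} y_j.
First-order condition: 161.8 − 6y_i − 2Σ_{j≠i} y_j = 0.
In a symmetric equilibrium every fishing fleet chooses the same y, so Σ_{j≠i} y_j = 2y. The condition becomes 161.8 − 10y = 0, giving y = 161.8/10 = 16.18.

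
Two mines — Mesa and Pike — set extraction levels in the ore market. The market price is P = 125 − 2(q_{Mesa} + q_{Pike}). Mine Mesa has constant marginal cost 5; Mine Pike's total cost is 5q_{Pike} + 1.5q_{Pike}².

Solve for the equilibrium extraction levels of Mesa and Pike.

25, 10

Mine Mesa's profit: π = q_{Mesa}(125 − 2(q_{Mesa} + q_{Pike})) − 5q_{Mesa}.
∂π/∂q_{Mesa} = 120 − 4q_{Mesa} − 2q_{Pike} = 0, so q_{Mesa} = 30 − 0.5q_{Pike}.
For Pike: ∂π/∂q_{Pike} = 120 − 7q_{Pike} − 2q_{Mesa} = 0 ⇒ q_{Pike} = 120/7 − (2/7)q_{Mesa}.
Substituting the second reaction function into the first: q_{Mesa} = 30 − 0.5(120/7 − (2/7)q_{Mesa}), which gives (6/7)q_{Mesa} = 150/7 ⇒ q_{Mesa} = 25.
Then q_{Pike} = 120/7 − (2/7)·25 = 10.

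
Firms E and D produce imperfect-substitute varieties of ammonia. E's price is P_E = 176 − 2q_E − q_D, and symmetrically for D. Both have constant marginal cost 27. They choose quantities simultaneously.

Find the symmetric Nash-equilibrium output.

Firm E's profit: π = q_E(176 − 2q_E − q_D) − 27q_E.
∂π/∂q_E = 149 − 4q_E − q_D = 0 ⇒ q_E = 37.25 − 0.25q_D.
By symmetry q_D = q_E; substituting into the reaction function, 1.25q_E = 37.25 and q_E = 29.8.

29.8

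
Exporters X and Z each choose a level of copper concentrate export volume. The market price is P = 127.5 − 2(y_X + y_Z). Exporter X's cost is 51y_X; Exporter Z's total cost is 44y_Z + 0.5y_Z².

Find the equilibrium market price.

77.9375

Exporter X's profit: π = y_X(127.5 − 2(y_X + y_Z)) − 51y_X.
∂π/∂y_X = 76.5 − 4y_X − 2y_Z = 0, so y_X = 19.125 − 0.5y_Z.
For Z: ∂π/∂y_Z = 83.5 − 5y_Z − 2y_X = 0 ⇒ y_Z = 16.7 − 0.4y_X.
Plugging y_Z into X's best response: y_X = 19.125 − 0.5(16.7 − 0.4y_X) ⇒ 0.8y_X = 10.775, so y_X = 431/32.
Then y_Z = 16.7 − 0.4·(431/32) = 11.3125.
Equilibrium price: P = 127.5 − 2·(793/32) = 77.9375.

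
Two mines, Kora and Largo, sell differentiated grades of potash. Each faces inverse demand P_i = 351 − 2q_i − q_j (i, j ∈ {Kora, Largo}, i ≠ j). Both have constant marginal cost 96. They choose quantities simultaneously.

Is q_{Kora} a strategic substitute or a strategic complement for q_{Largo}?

strategic substitutes

Mine Kora's profit: π = q_{Kora}(351 − 2q_{Kora} − q_{Largo}) − 96q_{Kora}.
∂π/∂q_{Kora} = 255 − 4q_{Kora} − q_{Largo} = 0 ⇒ q_{Kora} = 63.75 − 0.25q_{Largo}.
The best-response slope dq_{Kora}/dq_{Largo} = −0.25 < 0: the reaction function is downward-sloping, so the choices are strategic substitutes.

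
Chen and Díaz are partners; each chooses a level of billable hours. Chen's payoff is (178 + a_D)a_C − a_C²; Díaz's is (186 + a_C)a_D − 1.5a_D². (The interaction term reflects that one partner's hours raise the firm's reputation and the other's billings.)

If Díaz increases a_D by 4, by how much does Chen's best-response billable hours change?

Expanding Chen's payoff: 178a_C + a_Da_C − a_C².
∂π/∂a_C = 178 + a_D − 2a_C = 0, so a_C = 89 + 0.5a_D.
The reaction-function slope is 0.5, so a 4-unit rise in a_D moves a_C by 0.5 × 4 = 2. Chen's best response rises — the actions are strategic complements.

2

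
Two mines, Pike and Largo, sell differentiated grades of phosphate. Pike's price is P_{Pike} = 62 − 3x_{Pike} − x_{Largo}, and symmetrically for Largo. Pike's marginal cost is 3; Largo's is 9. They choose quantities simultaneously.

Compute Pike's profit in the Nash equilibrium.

221.88

Mine Pike's profit: π = x_{Pike}(62 − 3x_{Pike} − x_{Largo}) − 3x_{Pike}.
∂π/∂x_{Pike} = 59 − 6x_{Pike} − x_{Largo} = 0 ⇒ x_{Pike} = 59/6 − (1/6)x_{Largo}.
Similarly x_{Largo} = 53/6 − (1/6)x_{Pike}.
Plugging x_{Largo} into Pike's best response: x_{Pike} = 59/6 − (1/6)(53/6 − (1/6)x_{Pike}) ⇒ (35/36)x_{Pike} = 301/36, so x_{Pike} = 8.6.
Then x_{Largo} = 53/6 − (1/6)·8.6 = 7.4.
P_{Pike} = 62 − 3·8.6 − 7.4 = 28.8.
Profit = (28.8 − 3)·8.6 = 221.88.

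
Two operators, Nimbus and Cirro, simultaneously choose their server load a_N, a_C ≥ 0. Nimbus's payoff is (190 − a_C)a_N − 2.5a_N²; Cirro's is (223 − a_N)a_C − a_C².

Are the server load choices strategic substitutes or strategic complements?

strategic substitutes

Expanding Nimbus's payoff: 190a_N − a_Ca_N − 2.5a_N².
∂π/∂a_N = 190 − a_C − 5a_N = 0, so a_N = 38 − 0.2a_C.
The best-response slope da_N/da_C = −0.2 < 0: the reaction function is downward-sloping, so the choices are strategic substitutes.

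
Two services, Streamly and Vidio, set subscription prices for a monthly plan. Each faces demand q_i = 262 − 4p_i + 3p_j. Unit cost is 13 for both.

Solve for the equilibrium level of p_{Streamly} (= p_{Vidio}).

62.8

Streamly's profit: π = (p_{Streamly} − 13)(262 − 4p_{Streamly} + 3p_{Vidio}).
∂π/∂p_{Streamly} = 314 − 8p_{Streamly} + 3p_{Vidio} = 0 ⇒ p_{Streamly} = 39.25 + 0.375p_{Vidio}.
Setting p_{Streamly} = p_{Vidio} in the reaction function: p_{Streamly} = 39.25 + 0.375p_{Streamly}, so p_{Streamly} = 39.25 / 0.625 = 62.8.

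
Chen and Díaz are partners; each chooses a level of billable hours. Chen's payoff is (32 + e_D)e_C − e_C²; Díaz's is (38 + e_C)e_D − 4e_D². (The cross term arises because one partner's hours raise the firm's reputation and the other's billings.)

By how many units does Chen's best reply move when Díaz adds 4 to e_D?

2

Expanding Chen's payoff: 32e_C + e_De_C − e_C².
∂π/∂e_C = 32 + e_D − 2e_C = 0, so e_C = 16 + 0.5e_D.
The reaction-function slope is 0.5, so a 4-unit rise in e_D moves e_C by 0.5 × 4 = 2. Chen's best response rises — the actions are strategic complements.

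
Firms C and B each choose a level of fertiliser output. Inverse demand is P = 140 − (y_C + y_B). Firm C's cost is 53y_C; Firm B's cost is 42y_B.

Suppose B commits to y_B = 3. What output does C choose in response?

Firm C's profit: π = y_C(140 − (y_C + y_B)) − 53y_C.
∂π/∂y_C = 87 − 2y_C − y_B = 0, so y_C = 43.5 − 0.5y_B.
At y_B = 3: y_C = 43.5 − 0.5·3 = 42.

42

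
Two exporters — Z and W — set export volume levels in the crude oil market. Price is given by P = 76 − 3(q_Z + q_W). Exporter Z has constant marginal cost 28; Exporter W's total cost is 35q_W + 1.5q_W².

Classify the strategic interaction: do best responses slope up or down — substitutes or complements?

strategic substitutes

Exporter Z's profit: π = q_Z(76 − 3(q_Z + q_W)) − 28q_Z.
∂π/∂q_Z = 48 − 6q_Z − 3q_W = 0, so q_Z = 8 − 0.5q_W.
The best-response slope dq_Z/dq_W = −0.5 < 0: the reaction function is downward-sloping, so the choices are strategic substitutes.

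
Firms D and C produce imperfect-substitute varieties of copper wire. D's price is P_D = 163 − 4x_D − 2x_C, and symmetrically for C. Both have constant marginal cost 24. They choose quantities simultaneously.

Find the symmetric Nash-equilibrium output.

Firm D's profit: π = x_D(163 − 4x_D − 2x_C) − 24x_D.
∂π/∂x_D = 139 − 8x_D − 2x_C = 0 ⇒ x_D = 17.375 − 0.25x_C.
By symmetry x_C = x_D; substituting into the reaction function, 1.25x_D = 17.375 and x_D = 13.9.

13.9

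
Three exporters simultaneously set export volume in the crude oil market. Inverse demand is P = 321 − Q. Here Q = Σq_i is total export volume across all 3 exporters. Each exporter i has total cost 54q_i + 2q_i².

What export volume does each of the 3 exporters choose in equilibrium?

A representative exporter's profit is π_i = q_i(321 − Q) − 54q_i − 2q_i², with Q = q_i + Σ_{j≠i} q_j.
First-order condition: 267 − 6q_i − Σ_{j≠i} q_j = 0.
With identical exporters, set every q_j = q: then 267 − 6q − 2q = 0, i.e. q = 267/8 = 33.375.

33.375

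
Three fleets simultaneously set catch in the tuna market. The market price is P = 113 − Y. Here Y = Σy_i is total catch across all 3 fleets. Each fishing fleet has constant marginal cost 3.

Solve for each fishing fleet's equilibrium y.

A representative fishing fleet's profit is π_i = y_i(113 − Y) − 3y_i, with Y = y_i + Σ_{j≠i} y_j.
First-order condition: 110 − 2y_i − Σ_{j≠i} y_j = 0.
Imposing symmetry (y_j = y for all j) turns Σ_{j≠i} y_j into 2y, so 110 = 4y and y = 27.5.

27.5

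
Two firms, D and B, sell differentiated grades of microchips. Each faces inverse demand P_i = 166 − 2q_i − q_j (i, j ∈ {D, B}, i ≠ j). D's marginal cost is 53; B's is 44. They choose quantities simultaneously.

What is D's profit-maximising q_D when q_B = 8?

Firm D's profit: π = q_D(166 − 2q_D − q_B) − 53q_D.
∂π/∂q_D = 113 − 4q_D − q_B = 0 ⇒ q_D = 28.25 − 0.25q_B.
At q_B = 8: q_D = 28.25 − 0.25·8 = 26.25.

26.25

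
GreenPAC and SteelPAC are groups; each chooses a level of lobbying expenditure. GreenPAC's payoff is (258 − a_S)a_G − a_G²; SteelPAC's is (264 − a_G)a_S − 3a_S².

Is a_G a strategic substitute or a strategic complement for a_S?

strategic substitutes

Expanding GreenPAC's payoff: 258a_G − a_Sa_G − a_G².
∂π/∂a_G = 258 − a_S − 2a_G = 0, so a_G = 129 − 0.5a_S.
The best-response slope da_G/da_S = −0.5 < 0: the reaction function is downward-sloping, so the choices are strategic substitutes.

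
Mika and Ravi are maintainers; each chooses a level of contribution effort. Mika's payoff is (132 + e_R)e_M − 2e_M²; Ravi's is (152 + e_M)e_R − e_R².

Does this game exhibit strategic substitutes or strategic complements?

strategic complements

Expanding Mika's payoff: 132e_M + e_Re_M − 2e_M².
∂π/∂e_M = 132 + e_R − 4e_M = 0, so e_M = 33 + 0.25e_R.
The best-response slope de_M/de_R = 0.25 > 0: the reaction function is upward-sloping, so the choices are strategic complements.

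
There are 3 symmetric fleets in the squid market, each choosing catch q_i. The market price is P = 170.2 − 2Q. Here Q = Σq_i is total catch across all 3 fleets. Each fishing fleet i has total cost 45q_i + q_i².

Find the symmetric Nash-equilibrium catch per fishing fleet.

A representative fishing fleet's profit is π_i = q_i(170.2 − 2Q) − 45q_i − q_i², with Q = q_i + Σ_{j≠i} q_j.
First-order condition: 125.2 − 6q_i − 2Σ_{j≠i} q_j = 0.
With identical fishing fleets, set every q_j = q: then 125.2 − 6q − 4q = 0, i.e. q = 125.2/10 = 12.52.

12.52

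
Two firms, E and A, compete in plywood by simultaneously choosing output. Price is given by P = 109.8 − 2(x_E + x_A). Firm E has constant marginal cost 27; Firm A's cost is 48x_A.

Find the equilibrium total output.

Firm E's profit: π = x_E(109.8 − 2(x_E + x_A)) − 27x_E.
∂π/∂x_E = 82.8 − 4x_E − 2x_A = 0, so x_E = 20.7 − 0.5x_A.
By the same steps for A: x_A = 15.45 − 0.5x_E.
Solving the two reaction functions simultaneously: (1 − (−0.5)(−0.5))x_E = 20.7 − 0.5·15.45, so 0.75x_E = 12.975 and x_E = 17.3.
Then x_A = 15.45 − 0.5·17.3 = 6.8.
Total output: 17.3 + 6.8 = 24.1.

24.1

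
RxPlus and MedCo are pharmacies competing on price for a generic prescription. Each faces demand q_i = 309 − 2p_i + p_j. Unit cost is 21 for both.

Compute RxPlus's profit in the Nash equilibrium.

18432

RxPlus's profit: π = (p_{RxPlus} − 21)(309 − 2p_{RxPlus} + p_{MedCo}).
∂π/∂p_{RxPlus} = 351 − 4p_{RxPlus} + p_{MedCo} = 0 ⇒ p_{RxPlus} = 87.75 + 0.25p_{MedCo}.
The game is symmetric, so in equilibrium p_{MedCo} = p_{RxPlus}: the reaction function gives 0.75p_{RxPlus} = 87.75, hence p_{RxPlus} = 117.
q_{RxPlus} = 309 − 2·117 + 117 = 192.
Profit = (117 − 21)·192 = 18432.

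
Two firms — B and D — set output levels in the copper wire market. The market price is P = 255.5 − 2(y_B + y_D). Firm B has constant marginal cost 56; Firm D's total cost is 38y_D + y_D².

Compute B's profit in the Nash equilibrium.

2903.22

Firm B's profit: π = y_B(255.5 − 2(y_B + y_D)) − 56y_B.
∂π/∂y_B = 199.5 − 4y_B − 2y_D = 0, so y_B = 49.875 − 0.5y_D.
For D: ∂π/∂y_D = 217.5 − 6y_D − 2y_B = 0 ⇒ y_D = 36.25 − (1/3)y_B.
Plugging y_D into B's best response: y_B = 49.875 − 0.5(36.25 − (1/3)y_B) ⇒ (5/6)y_B = 31.75, so y_B = 38.1.
Then y_D = 36.25 − (1/3)·38.1 = 23.55.
Price P = 255.5 − 2·61.65 = 132.2.
B's profit: (132.2 − 56)·38.1 = 2903.22.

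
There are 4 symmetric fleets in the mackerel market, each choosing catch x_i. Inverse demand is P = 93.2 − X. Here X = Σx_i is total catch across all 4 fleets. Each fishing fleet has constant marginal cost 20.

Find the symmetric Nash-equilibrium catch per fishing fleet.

A representative fishing fleet's profit is π_i = x_i(93.2 − X) − 20x_i, with X = x_i + Σ_{j≠i} x_j.
First-order condition: 73.2 − 2x_i − Σ_{j≠i} x_j = 0.
With identical fishing fleets, set every x_j = x: then 73.2 − 2x − 3x = 0, i.e. x = 73.2/5 = 14.64.

14.64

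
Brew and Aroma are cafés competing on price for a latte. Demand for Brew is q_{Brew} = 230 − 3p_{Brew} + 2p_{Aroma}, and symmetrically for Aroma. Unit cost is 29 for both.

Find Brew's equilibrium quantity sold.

Brew's profit: π = (p_{Brew} − 29)(230 − 3p_{Brew} + 2p_{Aroma}).
∂π/∂p_{Brew} = 317 − 6p_{Brew} + 2p_{Aroma} = 0 ⇒ p_{Brew} = 317/6 + (1/3)p_{Aroma}.
The game is symmetric, so in equilibrium p_{Aroma} = p_{Brew}: the reaction function gives (2/3)p_{Brew} = 317/6, hence p_{Brew} = 79.25.
q_{Brew} = 230 − 3·79.25 + 2·79.25 = 150.75.

150.75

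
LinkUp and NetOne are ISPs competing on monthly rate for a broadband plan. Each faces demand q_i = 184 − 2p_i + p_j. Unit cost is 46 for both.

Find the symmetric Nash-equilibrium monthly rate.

LinkUp's profit: π = (p_{LinkUp} − 46)(184 − 2p_{LinkUp} + p_{NetOne}).
∂π/∂p_{LinkUp} = 276 − 4p_{LinkUp} + p_{NetOne} = 0 ⇒ p_{LinkUp} = 69 + 0.25p_{NetOne}.
By symmetry p_{NetOne} = p_{LinkUp}; substituting into the reaction function, 0.75p_{LinkUp} = 69 and p_{LinkUp} = 92.

92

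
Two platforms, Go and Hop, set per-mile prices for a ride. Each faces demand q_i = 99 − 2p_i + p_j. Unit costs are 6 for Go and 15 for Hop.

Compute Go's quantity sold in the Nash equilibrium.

Go's profit: π = (p_{Go} − 6)(99 − 2p_{Go} + p_{Hop}).
∂π/∂p_{Go} = 111 − 4p_{Go} + p_{Hop} = 0 ⇒ p_{Go} = 27.75 + 0.25p_{Hop}.
Similarly p_{Hop} = 32.25 + 0.25p_{Go}.
Solving the two reaction functions simultaneously: (1 − (0.25)(0.25))p_{Go} = 27.75 + 0.25·32.25, so 0.9375p_{Go} = 35.8125 and p_{Go} = 38.2.
Then p_{Hop} = 32.25 + 0.25·38.2 = 41.8.
q_{Go} = 99 − 2·38.2 + 41.8 = 64.4.

64.4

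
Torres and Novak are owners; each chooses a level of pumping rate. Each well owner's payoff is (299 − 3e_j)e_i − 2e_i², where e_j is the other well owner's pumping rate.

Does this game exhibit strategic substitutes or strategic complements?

strategic substitutes

Torres's payoff is (299 − 3e_N)e_T − 2e_T².
∂π/∂e_T = 299 − 3e_N − 4e_T = 0, so e_T = 74.75 − 0.75e_N.
The best-response slope de_T/de_N = −0.75 < 0: the reaction function is downward-sloping, so the choices are strategic substitutes.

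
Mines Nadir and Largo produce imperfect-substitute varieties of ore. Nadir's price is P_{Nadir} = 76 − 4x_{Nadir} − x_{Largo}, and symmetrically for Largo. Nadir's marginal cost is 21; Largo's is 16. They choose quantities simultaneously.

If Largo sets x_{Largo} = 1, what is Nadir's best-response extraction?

6.75

Mine Nadir's profit: π = x_{Nadir}(76 − 4x_{Nadir} − x_{Largo}) − 21x_{Nadir}.
∂π/∂x_{Nadir} = 55 − 8x_{Nadir} − x_{Largo} = 0 ⇒ x_{Nadir} = 6.875 − 0.125x_{Largo}.
At x_{Largo} = 1: x_{Nadir} = 6.875 − 0.125·1 = 6.75.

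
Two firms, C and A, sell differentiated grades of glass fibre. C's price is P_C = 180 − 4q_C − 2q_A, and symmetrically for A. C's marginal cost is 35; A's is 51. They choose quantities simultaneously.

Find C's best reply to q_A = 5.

16.875

Firm C's profit: π = q_C(180 − 4q_C − 2q_A) − 35q_C.
∂π/∂q_C = 145 − 8q_C − 2q_A = 0 ⇒ q_C = 18.125 − 0.25q_A.
At q_A = 5: q_C = 18.125 − 0.25·5 = 16.875.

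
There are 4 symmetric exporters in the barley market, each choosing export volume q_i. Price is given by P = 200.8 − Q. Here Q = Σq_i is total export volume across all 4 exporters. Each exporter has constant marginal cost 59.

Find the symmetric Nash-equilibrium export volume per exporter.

28.36

A representative exporter's profit is π_i = q_i(200.8 − Q) − 59q_i, with Q = q_i + Σ_{j≠i} q_j.
First-order condition: 141.8 − 2q_i − Σ_{j≠i} q_j = 0.
Imposing symmetry (q_j = q for all j) turns Σ_{j≠i} q_j into 3q, so 141.8 = 5q and q = 28.36.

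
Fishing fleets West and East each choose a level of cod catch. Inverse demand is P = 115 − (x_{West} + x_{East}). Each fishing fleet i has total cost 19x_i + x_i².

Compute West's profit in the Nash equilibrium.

737.28

Fishing fleet West's profit: π = x_{West}(115 − (x_{West} + x_{East})) − 19x_{West} − x_{West}².
∂π/∂x_{West} = 96 − 4x_{West} − x_{East} = 0, so x_{West} = 24 − 0.25x_{East}.
Setting x_{West} = x_{East} in the reaction function: x_{West} = 24 − 0.25x_{West}, so x_{West} = 24 / 1.25 = 19.2.
Price P = 115 − 38.4 = 76.6.
West's profit: (76.6 − 19)·19.2 − (19.2)² = 737.28.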